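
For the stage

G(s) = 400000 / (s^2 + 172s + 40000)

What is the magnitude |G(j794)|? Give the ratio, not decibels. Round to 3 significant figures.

0.660

At s = jω = j794:
quadratic: (j794)² + 172·j794 + 40000 = -590436 + j136568 → |·| ≈ 6.0602e+05, ∠ ≈ 166.98°
|G| = 400000 / 6.0602e+05 ≈ 0.66004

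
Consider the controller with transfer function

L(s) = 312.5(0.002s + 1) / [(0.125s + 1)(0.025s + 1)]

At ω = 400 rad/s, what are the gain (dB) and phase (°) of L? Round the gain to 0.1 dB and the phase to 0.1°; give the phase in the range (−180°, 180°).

At ω = 400 rad/s:
zero (1 + j400·0.002) = 1 + j0.8 → |·| ≈ 1.2806, ∠ ≈ 38.66°
pole (1 + j400·0.125) = 1 + j50 → |·| ≈ 50.01, ∠ ≈ 88.85°
pole (1 + j400·0.025) = 1 + j10 → |·| ≈ 10.05, ∠ ≈ 84.29°
|L| = 312.5 · 1.2806 / (50.01 · 10.05) ≈ 0.79623
Gain = 20 log₁₀(0.79623) ≈ -1.98 dB
∠L = (38.66°) − (88.85° + 84.29°) = -134.48°

-2.0 dB, -134.5°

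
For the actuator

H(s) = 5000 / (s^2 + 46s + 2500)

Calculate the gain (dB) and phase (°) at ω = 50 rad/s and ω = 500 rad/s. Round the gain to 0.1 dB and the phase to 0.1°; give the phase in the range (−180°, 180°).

ω = 50: 6.7 dB, -90.0°; ω = 500: -33.9 dB, -174.7°

At s = jω = j50:
quadratic: (j50)² + 46·j50 + 2500 = 0 + j2300 → |·| ≈ 2300, ∠ ≈ 90.00°
|H| = 5000 / 2300 ≈ 2.1739
Gain = 20 log₁₀(2.1739) ≈ 6.74 dB
∠H = 0.00° − 90.00° = -90.00°

At s = jω = j500:
quadratic: (j500)² + 46·j500 + 2500 = -247500 + j23000 → |·| ≈ 2.4857e+05, ∠ ≈ 174.69°
|H| = 5000 / 2.4857e+05 ≈ 0.020115
Gain = 20 log₁₀(0.020115) ≈ -33.93 dB
∠H = 0.00° − 174.69° = -174.69°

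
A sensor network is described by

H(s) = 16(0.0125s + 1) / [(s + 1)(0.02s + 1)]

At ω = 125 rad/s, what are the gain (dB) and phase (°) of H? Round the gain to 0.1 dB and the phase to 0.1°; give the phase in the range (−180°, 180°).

-21.1 dB, -100.4°

At ω = 125 rad/s:
zero (1 + j125·0.0125) = 1 + j1.5625 → |·| ≈ 1.8551, ∠ ≈ 57.38°
pole (1 + j125·1) = 1 + j125 → |·| ≈ 125, ∠ ≈ 89.54°
pole (1 + j125·0.02) = 1 + j2.5 → |·| ≈ 2.6926, ∠ ≈ 68.20°
|H| = 16 · 1.8551 / (125 · 2.6926) ≈ 0.088187
Gain = 20 log₁₀(0.088187) ≈ -21.09 dB
∠H = (57.38°) − (89.54° + 68.20°) = -100.36°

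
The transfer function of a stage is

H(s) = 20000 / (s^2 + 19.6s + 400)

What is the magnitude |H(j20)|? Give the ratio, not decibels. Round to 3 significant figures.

At s = jω = j20:
quadratic: (j20)² + 19.6·j20 + 400 = 0 + j392 → |·| ≈ 392, ∠ ≈ 90.00°
|H| = 20000 / 392 ≈ 51.02

51.0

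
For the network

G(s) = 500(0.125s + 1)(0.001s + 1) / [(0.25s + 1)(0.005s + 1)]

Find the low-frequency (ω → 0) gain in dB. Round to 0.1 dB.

54.0 dB

G(0) = 500 · 1 / 1 = 500
20 log₁₀(500) ≈ 53.98 dB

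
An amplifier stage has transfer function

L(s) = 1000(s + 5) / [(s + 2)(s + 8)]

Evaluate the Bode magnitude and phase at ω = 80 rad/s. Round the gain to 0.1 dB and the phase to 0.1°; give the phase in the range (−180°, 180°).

21.9 dB, -86.4°

At s = jω = j80:
zero (s+5): 5 + j80 → |·| = √(5²+80²) = √6425 ≈ 80.156, ∠ = arctan(80/5) ≈ 86.42°
pole (s+2): 2 + j80 → |·| = √(2²+80²) = √6404 ≈ 80.025, ∠ = arctan(80/2) ≈ 88.57°
pole (s+8): 8 + j80 → |·| = √(8²+80²) = √6464 ≈ 80.399, ∠ = arctan(80/8) ≈ 84.29°
|L| = 1000 · 80.156 / 6433.9 ≈ 12.458
Gain = 20 log₁₀(12.458) ≈ 21.91 dB
∠L = 86.42° − 172.86° = -86.44°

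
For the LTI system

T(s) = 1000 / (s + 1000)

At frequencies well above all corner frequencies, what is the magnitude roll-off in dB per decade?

-20 dB/decade

Each pole contributes −20 dB/decade at high frequency; each zero contributes +20 dB/decade.
Net: 0 zero(s) − 1 pole(s) → -20 dB/decade.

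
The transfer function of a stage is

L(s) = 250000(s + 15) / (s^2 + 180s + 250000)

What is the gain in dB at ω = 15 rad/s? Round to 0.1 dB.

26.5 dB

At s = jω = j15:
zero (s+15): 15 + j15 → |·| = √(15²+15²) = √450 ≈ 21.213, ∠ = arctan(15/15) ≈ 45.00°
quadratic: (j15)² + 180·j15 + 250000 = 249775 + j2700 → |·| ≈ 2.4979e+05, ∠ ≈ 0.62°
|L| = 250000 · 21.213 / 2.4979e+05 ≈ 21.231
Gain = 20 log₁₀(21.231) ≈ 26.54 dB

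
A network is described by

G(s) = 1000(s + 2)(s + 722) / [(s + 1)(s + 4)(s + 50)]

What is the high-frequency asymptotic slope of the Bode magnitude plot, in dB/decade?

-20 dB/decade

Each pole contributes −20 dB/decade at high frequency; each zero contributes +20 dB/decade.
Net: 2 zero(s) − 3 pole(s) → -20 dB/decade.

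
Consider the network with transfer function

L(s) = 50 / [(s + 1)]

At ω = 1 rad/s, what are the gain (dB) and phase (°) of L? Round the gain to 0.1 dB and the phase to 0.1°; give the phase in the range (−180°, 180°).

31.0 dB, -45.0°

At ω = 1 rad/s:
pole (1 + j1·1) = 1 + j1 → |·| ≈ 1.4142, ∠ ≈ 45.00°
|L| = 50 · 1 / (1.4142) ≈ 35.356
Gain = 20 log₁₀(35.356) ≈ 30.97 dB
∠L = (0°) − (45.00°) = -45.00°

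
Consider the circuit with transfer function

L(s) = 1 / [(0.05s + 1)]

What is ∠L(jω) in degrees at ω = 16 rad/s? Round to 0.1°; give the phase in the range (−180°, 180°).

At ω = 16 rad/s:
pole (1 + j16·0.05) = 1 + j0.8 → |·| ≈ 1.2806, ∠ ≈ 38.66°
∠L = (0°) − (38.66°) = -38.66°

-38.7°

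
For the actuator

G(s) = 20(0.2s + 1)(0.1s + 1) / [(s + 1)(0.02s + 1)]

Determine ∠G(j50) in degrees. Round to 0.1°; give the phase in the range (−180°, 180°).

At ω = 50 rad/s:
zero (1 + j50·0.2) = 1 + j10 → |·| ≈ 10.05, ∠ ≈ 84.29°
zero (1 + j50·0.1) = 1 + j5 → |·| ≈ 5.099, ∠ ≈ 78.69°
pole (1 + j50·1) = 1 + j50 → |·| ≈ 50.01, ∠ ≈ 88.85°
pole (1 + j50·0.02) = 1 + j1 → |·| ≈ 1.4142, ∠ ≈ 45.00°
∠G = (84.29° + 78.69°) − (88.85° + 45.00°) = 29.13°

29.1°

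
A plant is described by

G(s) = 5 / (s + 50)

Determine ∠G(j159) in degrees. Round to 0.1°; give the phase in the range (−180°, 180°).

At s = jω = j159:
pole (s+50): 50 + j159 → |·| = √(50²+159²) = √27781 ≈ 166.68, ∠ = arctan(159/50) ≈ 72.54°
∠G = 0.00° − 72.54° = -72.54°

-72.5°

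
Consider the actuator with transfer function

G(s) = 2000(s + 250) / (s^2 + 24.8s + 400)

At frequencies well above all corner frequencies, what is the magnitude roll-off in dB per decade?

Each pole contributes −20 dB/decade at high frequency; each zero contributes +20 dB/decade.
Net: 1 zero(s) − 2 pole(s) → -20 dB/decade.

-20 dB/decade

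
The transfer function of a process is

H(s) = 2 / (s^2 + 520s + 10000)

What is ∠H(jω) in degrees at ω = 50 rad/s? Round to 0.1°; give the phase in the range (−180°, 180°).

-73.9°

Substitute s = j50:
Numerator: 2 = 2 + j0
Denominator: (j50)^2 + 520(j50) + 10000 = 7500 + j26000
|N| = √(2² + 0²) ≈ 2, ∠N ≈ 0.00°
|D| = √(7500² + 26000²) ≈ 27060, ∠D ≈ 73.91°
∠H = 0.00° − 73.91° = -73.91°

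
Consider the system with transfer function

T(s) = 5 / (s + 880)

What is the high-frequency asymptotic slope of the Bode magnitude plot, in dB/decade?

-20 dB/decade

Each pole contributes −20 dB/decade at high frequency; each zero contributes +20 dB/decade.
Net: 0 zero(s) − 1 pole(s) → -20 dB/decade.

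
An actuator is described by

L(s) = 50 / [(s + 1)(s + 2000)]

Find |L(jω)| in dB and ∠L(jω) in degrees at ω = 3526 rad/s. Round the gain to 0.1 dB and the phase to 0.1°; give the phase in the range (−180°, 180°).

-109.1 dB, -150.4°

At s = jω = j3526:
pole (s+1): 1 + j3526 → |·| = √(1²+3526²) = √12432677 ≈ 3526, ∠ = arctan(3526/1) ≈ 89.98°
pole (s+2000): 2000 + j3526 → |·| = √(2000²+3526²) = √16432676 ≈ 4053.7, ∠ = arctan(3526/2000) ≈ 60.44°
|L| = 50 / 1.4293e+07 ≈ 3.4982e-06
Gain = 20 log₁₀(3.4982e-06) ≈ -109.12 dB
∠L = 0.00° − 150.42° = -150.42°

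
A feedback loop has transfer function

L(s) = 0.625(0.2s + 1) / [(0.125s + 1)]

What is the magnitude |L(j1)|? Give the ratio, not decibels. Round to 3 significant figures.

At ω = 1 rad/s:
zero (1 + j1·0.2) = 1 + j0.2 → |·| ≈ 1.0198, ∠ ≈ 11.31°
pole (1 + j1·0.125) = 1 + j0.125 → |·| ≈ 1.0078, ∠ ≈ 7.13°
|L| = 0.625 · 1.0198 / (1.0078) ≈ 0.63244

0.632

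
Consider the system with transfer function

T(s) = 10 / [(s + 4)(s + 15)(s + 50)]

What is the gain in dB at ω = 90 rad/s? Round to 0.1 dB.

At s = jω = j90:
pole (s+4): 4 + j90 → |·| = √(4²+90²) = √8116 ≈ 90.089, ∠ = arctan(90/4) ≈ 87.46°
pole (s+15): 15 + j90 → |·| = √(15²+90²) = √8325 ≈ 91.241, ∠ = arctan(90/15) ≈ 80.54°
pole (s+50): 50 + j90 → |·| = √(50²+90²) = √10600 ≈ 102.96, ∠ = arctan(90/50) ≈ 60.95°
|T| = 10 / 8.4631e+05 ≈ 1.1816e-05
Gain = 20 log₁₀(1.1816e-05) ≈ -98.55 dB

-98.6 dB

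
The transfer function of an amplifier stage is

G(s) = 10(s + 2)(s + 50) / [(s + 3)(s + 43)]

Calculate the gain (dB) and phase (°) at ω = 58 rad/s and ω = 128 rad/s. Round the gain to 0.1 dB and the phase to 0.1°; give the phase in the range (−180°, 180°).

At s = jω = j58:
zero (s+2): 2 + j58 → |·| = √(2²+58²) = √3368 ≈ 58.034, ∠ = arctan(58/2) ≈ 88.03°
zero (s+50): 50 + j58 → |·| = √(50²+58²) = √5864 ≈ 76.577, ∠ = arctan(58/50) ≈ 49.24°
pole (s+3): 3 + j58 → |·| = √(3²+58²) = √3373 ≈ 58.078, ∠ = arctan(58/3) ≈ 87.04°
pole (s+43): 43 + j58 → |·| = √(43²+58²) = √5213 ≈ 72.201, ∠ = arctan(58/43) ≈ 53.45°
|G| = 10 · 4444.1 / 4193.3 ≈ 10.598
Gain = 20 log₁₀(10.598) ≈ 20.50 dB
∠G = 137.27° − 140.49° = -3.22°

At s = jω = j128:
zero (s+2): 2 + j128 → |·| = √(2²+128²) = √16388 ≈ 128.02, ∠ = arctan(128/2) ≈ 89.10°
zero (s+50): 50 + j128 → |·| = √(50²+128²) = √18884 ≈ 137.42, ∠ = arctan(128/50) ≈ 68.66°
pole (s+3): 3 + j128 → |·| = √(3²+128²) = √16393 ≈ 128.04, ∠ = arctan(128/3) ≈ 88.66°
pole (s+43): 43 + j128 → |·| = √(43²+128²) = √18233 ≈ 135.03, ∠ = arctan(128/43) ≈ 71.43°
|G| = 10 · 17593 / 17289 ≈ 10.176
Gain = 20 log₁₀(10.176) ≈ 20.15 dB
∠G = 157.76° − 160.09° = -2.33°

ω = 58: 20.5 dB, -3.2°; ω = 128: 20.2 dB, -2.3°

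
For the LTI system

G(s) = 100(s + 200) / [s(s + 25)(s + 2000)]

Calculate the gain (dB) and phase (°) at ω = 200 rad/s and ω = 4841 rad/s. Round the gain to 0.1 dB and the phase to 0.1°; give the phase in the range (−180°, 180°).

ω = 200: -69.1 dB, -133.6°; ω = 4841: -108.1 dB, -159.6°

At s = jω = j200:
zero (s+200): 200 + j200 → |·| = √(200²+200²) = √80000 ≈ 282.84, ∠ = arctan(200/200) ≈ 45.00°
pole (s+25): 25 + j200 → |·| = √(25²+200²) = √40625 ≈ 201.56, ∠ = arctan(200/25) ≈ 82.87°
pole (s+2000): 2000 + j200 → |·| = √(2000²+200²) = √4040000 ≈ 2010, ∠ = arctan(200/2000) ≈ 5.71°
pole at origin: |s| = 200, ∠ = 90.00° (in denominator)
|G| = 100 · 282.84 / 8.1027e+07 ≈ 0.00034907
Gain = 20 log₁₀(0.00034907) ≈ -69.14 dB
∠G = 45.00° − 178.58° = -133.58°

At s = jω = j4841:
zero (s+200): 200 + j4841 → |·| = √(200²+4841²) = √23475281 ≈ 4845.1, ∠ = arctan(4841/200) ≈ 87.63°
pole (s+25): 25 + j4841 → |·| = √(25²+4841²) = √23435906 ≈ 4841.1, ∠ = arctan(4841/25) ≈ 89.70°
pole (s+2000): 2000 + j4841 → |·| = √(2000²+4841²) = √27435281 ≈ 5237.9, ∠ = arctan(4841/2000) ≈ 67.55°
pole at origin: |s| = 4841, ∠ = 90.00° (in denominator)
|G| = 100 · 4845.1 / 1.2275e+11 ≈ 3.9471e-06
Gain = 20 log₁₀(3.9471e-06) ≈ -108.07 dB
∠G = 87.63° − 247.25° = -159.62°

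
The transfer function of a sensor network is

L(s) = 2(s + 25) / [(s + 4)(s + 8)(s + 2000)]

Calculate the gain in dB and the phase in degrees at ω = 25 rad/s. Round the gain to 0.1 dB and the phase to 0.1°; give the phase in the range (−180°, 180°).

-85.5 dB, -108.9°

At s = jω = j25:
zero (s+25): 25 + j25 → |·| = √(25²+25²) = √1250 ≈ 35.355, ∠ = arctan(25/25) ≈ 45.00°
pole (s+4): 4 + j25 → |·| = √(4²+25²) = √641 ≈ 25.318, ∠ = arctan(25/4) ≈ 80.91°
pole (s+8): 8 + j25 → |·| = √(8²+25²) = √689 ≈ 26.249, ∠ = arctan(25/8) ≈ 72.26°
pole (s+2000): 2000 + j25 → |·| = √(2000²+25²) = √4000625 ≈ 2000.2, ∠ = arctan(25/2000) ≈ 0.72°
|L| = 2 · 35.355 / 1.3293e+06 ≈ 5.3193e-05
Gain = 20 log₁₀(5.3193e-05) ≈ -85.48 dB
∠L = 45.00° − 153.89° = -108.89°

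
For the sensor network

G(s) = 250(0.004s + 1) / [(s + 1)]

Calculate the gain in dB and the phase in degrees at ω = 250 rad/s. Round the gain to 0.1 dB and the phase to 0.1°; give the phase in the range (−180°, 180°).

At ω = 250 rad/s:
zero (1 + j250·0.004) = 1 + j1 → |·| ≈ 1.4142, ∠ ≈ 45.00°
pole (1 + j250·1) = 1 + j250 → |·| ≈ 250, ∠ ≈ 89.77°
|G| = 250 · 1.4142 / (250) ≈ 1.4142
Gain = 20 log₁₀(1.4142) ≈ 3.01 dB
∠G = (45.00°) − (89.77°) = -44.77°

3.0 dB, -44.8°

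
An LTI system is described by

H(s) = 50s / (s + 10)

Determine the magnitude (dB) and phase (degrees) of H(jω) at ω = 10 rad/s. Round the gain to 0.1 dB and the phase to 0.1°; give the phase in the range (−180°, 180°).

31.0 dB, 45.0°

At s = jω = j10:
zero at origin: s = j10 → |·| = 10, ∠ = 90.00°
pole (s+10): 10 + j10 → |·| = √(10²+10²) = √200 ≈ 14.142, ∠ = arctan(10/10) ≈ 45.00°
|H| = 50 · 10 / 14.142 ≈ 35.356
Gain = 20 log₁₀(35.356) ≈ 30.97 dB
∠H = 90.00° − 45.00° = 45.00°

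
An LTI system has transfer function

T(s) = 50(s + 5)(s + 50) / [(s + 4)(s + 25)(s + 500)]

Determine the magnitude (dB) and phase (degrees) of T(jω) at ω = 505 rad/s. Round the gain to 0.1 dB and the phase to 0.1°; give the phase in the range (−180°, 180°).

-23.0 dB, -48.2°

At s = jω = j505:
zero (s+5): 5 + j505 → |·| = √(5²+505²) = √255050 ≈ 505.02, ∠ = arctan(505/5) ≈ 89.43°
zero (s+50): 50 + j505 → |·| = √(50²+505²) = √257525 ≈ 507.47, ∠ = arctan(505/50) ≈ 84.35°
pole (s+4): 4 + j505 → |·| = √(4²+505²) = √255041 ≈ 505.02, ∠ = arctan(505/4) ≈ 89.55°
pole (s+25): 25 + j505 → |·| = √(25²+505²) = √255650 ≈ 505.62, ∠ = arctan(505/25) ≈ 87.17°
pole (s+500): 500 + j505 → |·| = √(500²+505²) = √505025 ≈ 710.65, ∠ = arctan(505/500) ≈ 45.29°
|T| = 50 · 2.5628e+05 / 1.8146e+08 ≈ 0.070616
Gain = 20 log₁₀(0.070616) ≈ -23.02 dB
∠T = 173.78° − 222.01° = -48.23°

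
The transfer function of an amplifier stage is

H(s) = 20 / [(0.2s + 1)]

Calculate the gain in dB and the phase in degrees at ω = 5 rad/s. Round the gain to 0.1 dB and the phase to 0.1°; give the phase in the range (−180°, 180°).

At ω = 5 rad/s:
pole (1 + j5·0.2) = 1 + j1 → |·| ≈ 1.4142, ∠ ≈ 45.00°
|H| = 20 · 1 / (1.4142) ≈ 14.142
Gain = 20 log₁₀(14.142) ≈ 23.01 dB
∠H = (0°) − (45.00°) = -45.00°

23.0 dB, -45.0°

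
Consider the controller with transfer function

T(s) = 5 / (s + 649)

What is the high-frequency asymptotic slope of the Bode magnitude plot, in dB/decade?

Each pole contributes −20 dB/decade at high frequency; each zero contributes +20 dB/decade.
Net: 0 zero(s) − 1 pole(s) → -20 dB/decade.

-20 dB/decade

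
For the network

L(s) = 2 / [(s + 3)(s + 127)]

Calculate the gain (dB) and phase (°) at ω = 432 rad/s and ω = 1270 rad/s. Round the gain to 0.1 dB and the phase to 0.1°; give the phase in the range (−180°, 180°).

ω = 432: -99.8 dB, -163.2°; ω = 1270: -118.2 dB, -174.2°

At s = jω = j432:
pole (s+3): 3 + j432 → |·| = √(3²+432²) = √186633 ≈ 432.01, ∠ = arctan(432/3) ≈ 89.60°
pole (s+127): 127 + j432 → |·| = √(127²+432²) = √202753 ≈ 450.28, ∠ = arctan(432/127) ≈ 73.62°
|L| = 2 / 1.9453e+05 ≈ 1.0281e-05
Gain = 20 log₁₀(1.0281e-05) ≈ -99.76 dB
∠L = 0.00° − 163.22° = -163.22°

At s = jω = j1270:
pole (s+3): 3 + j1270 → |·| = √(3²+1270²) = √1612909 ≈ 1270, ∠ = arctan(1270/3) ≈ 89.86°
pole (s+127): 127 + j1270 → |·| = √(127²+1270²) = √1629029 ≈ 1276.3, ∠ = arctan(1270/127) ≈ 84.29°
|L| = 2 / 1.6209e+06 ≈ 1.2339e-06
Gain = 20 log₁₀(1.2339e-06) ≈ -118.17 dB
∠L = 0.00° − 174.15° = -174.15°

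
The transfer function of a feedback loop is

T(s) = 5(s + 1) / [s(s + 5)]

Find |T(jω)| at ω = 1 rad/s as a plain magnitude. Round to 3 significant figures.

1.39

At s = jω = j1:
zero (s+1): 1 + j1 → |·| = √(1²+1²) = √2 ≈ 1.4142, ∠ = arctan(1/1) ≈ 45.00°
pole (s+5): 5 + j1 → |·| = √(5²+1²) = √26 ≈ 5.099, ∠ = arctan(1/5) ≈ 11.31°
pole at origin: |s| = 1, ∠ = 90.00° (in denominator)
|T| = 5 · 1.4142 / 5.099 ≈ 1.3867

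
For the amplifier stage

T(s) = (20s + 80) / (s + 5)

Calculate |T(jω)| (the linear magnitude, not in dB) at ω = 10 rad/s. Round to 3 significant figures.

19.3

Substitute s = j10:
Numerator: 20(j10) + 80 = 80 + j200
Denominator: (j10) + 5 = 5 + j10
|N| = √(80² + 200²) ≈ 215.41, ∠N ≈ 68.20°
|D| = √(5² + 10²) ≈ 11.18, ∠D ≈ 63.43°
|T| = 215.41 / 11.18 ≈ 19.267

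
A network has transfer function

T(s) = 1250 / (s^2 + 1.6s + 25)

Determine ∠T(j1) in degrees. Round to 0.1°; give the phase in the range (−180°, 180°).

-3.8°

At s = jω = j1:
quadratic: (j1)² + 1.6·j1 + 25 = 24 + j1.6 → |·| ≈ 24.053, ∠ ≈ 3.81°
∠T = 0.00° − 3.81° = -3.81°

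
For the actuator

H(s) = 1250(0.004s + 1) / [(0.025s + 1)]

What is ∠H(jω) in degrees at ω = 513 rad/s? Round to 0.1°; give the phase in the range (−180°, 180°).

At ω = 513 rad/s:
zero (1 + j513·0.004) = 1 + j2.052 → |·| ≈ 2.2827, ∠ ≈ 64.02°
pole (1 + j513·0.025) = 1 + j12.825 → |·| ≈ 12.864, ∠ ≈ 85.54°
∠H = (64.02°) − (85.54°) = -21.52°

-21.5°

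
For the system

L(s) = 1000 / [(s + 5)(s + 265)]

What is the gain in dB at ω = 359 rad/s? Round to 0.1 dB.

At s = jω = j359:
pole (s+5): 5 + j359 → |·| = √(5²+359²) = √128906 ≈ 359.03, ∠ = arctan(359/5) ≈ 89.20°
pole (s+265): 265 + j359 → |·| = √(265²+359²) = √199106 ≈ 446.21, ∠ = arctan(359/265) ≈ 53.57°
|L| = 1000 / 1.602e+05 ≈ 0.0062422
Gain = 20 log₁₀(0.0062422) ≈ -44.09 dB

-44.1 dB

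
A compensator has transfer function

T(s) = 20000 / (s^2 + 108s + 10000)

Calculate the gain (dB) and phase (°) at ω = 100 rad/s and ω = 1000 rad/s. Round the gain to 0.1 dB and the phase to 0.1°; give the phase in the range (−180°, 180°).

At s = jω = j100:
quadratic: (j100)² + 108·j100 + 10000 = 0 + j10800 → |·| ≈ 10800, ∠ ≈ 90.00°
|T| = 20000 / 10800 ≈ 1.8519
Gain = 20 log₁₀(1.8519) ≈ 5.35 dB
∠T = 0.00° − 90.00° = -90.00°

At s = jω = j1000:
quadratic: (j1000)² + 108·j1000 + 10000 = -990000 + j108000 → |·| ≈ 9.9587e+05, ∠ ≈ 173.77°
|T| = 20000 / 9.9587e+05 ≈ 0.020083
Gain = 20 log₁₀(0.020083) ≈ -33.94 dB
∠T = 0.00° − 173.77° = -173.77°

ω = 100: 5.4 dB, -90.0°; ω = 1000: -33.9 dB, -173.8°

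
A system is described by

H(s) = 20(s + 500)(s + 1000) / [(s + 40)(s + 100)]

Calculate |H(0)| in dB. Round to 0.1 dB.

H(0) = 20·500·1000 / (40·100) = 2500
20 log₁₀(2500) ≈ 67.96 dB

68.0 dB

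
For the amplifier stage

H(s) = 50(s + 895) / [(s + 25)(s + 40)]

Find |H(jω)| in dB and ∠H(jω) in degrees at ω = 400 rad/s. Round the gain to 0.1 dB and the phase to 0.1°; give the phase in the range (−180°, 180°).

At s = jω = j400:
zero (s+895): 895 + j400 → |·| = √(895²+400²) = √961025 ≈ 980.32, ∠ = arctan(400/895) ≈ 24.08°
pole (s+25): 25 + j400 → |·| = √(25²+400²) = √160625 ≈ 400.78, ∠ = arctan(400/25) ≈ 86.42°
pole (s+40): 40 + j400 → |·| = √(40²+400²) = √161600 ≈ 402, ∠ = arctan(400/40) ≈ 84.29°
|H| = 50 · 980.32 / 1.6111e+05 ≈ 0.30424
Gain = 20 log₁₀(0.30424) ≈ -10.34 dB
∠H = 24.08° − 170.71° = -146.63°

-10.3 dB, -146.6°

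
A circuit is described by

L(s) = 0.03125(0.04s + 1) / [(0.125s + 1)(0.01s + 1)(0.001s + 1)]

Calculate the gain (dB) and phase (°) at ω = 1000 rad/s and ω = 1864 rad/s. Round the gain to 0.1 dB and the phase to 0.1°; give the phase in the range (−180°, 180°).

At ω = 1000 rad/s:
zero (1 + j1000·0.04) = 1 + j40 → |·| ≈ 40.012, ∠ ≈ 88.57°
pole (1 + j1000·0.125) = 1 + j125 → |·| ≈ 125, ∠ ≈ 89.54°
pole (1 + j1000·0.01) = 1 + j10 → |·| ≈ 10.05, ∠ ≈ 84.29°
pole (1 + j1000·0.001) = 1 + j1 → |·| ≈ 1.4142, ∠ ≈ 45.00°
|L| = 0.03125 · 40.012 / (125 · 10.05 · 1.4142) ≈ 0.00070381
Gain = 20 log₁₀(0.00070381) ≈ -63.05 dB
∠L = (88.57°) − (89.54° + 84.29° + 45.00°) = -130.26°

At ω = 1864 rad/s:
zero (1 + j1864·0.04) = 1 + j74.56 → |·| ≈ 74.567, ∠ ≈ 89.23°
pole (1 + j1864·0.125) = 1 + j233 → |·| ≈ 233, ∠ ≈ 89.75°
pole (1 + j1864·0.01) = 1 + j18.64 → |·| ≈ 18.667, ∠ ≈ 86.93°
pole (1 + j1864·0.001) = 1 + j1.864 → |·| ≈ 2.1153, ∠ ≈ 61.79°
|L| = 0.03125 · 74.567 / (233 · 18.667 · 2.1153) ≈ 0.00025328
Gain = 20 log₁₀(0.00025328) ≈ -71.93 dB
∠L = (89.23°) − (89.75° + 86.93° + 61.79°) = -149.24°

ω = 1000: -63.1 dB, -130.3°; ω = 1864: -71.9 dB, -149.2°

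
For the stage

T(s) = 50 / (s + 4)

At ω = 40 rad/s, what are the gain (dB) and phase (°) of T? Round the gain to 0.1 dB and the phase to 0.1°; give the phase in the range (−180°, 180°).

Substitute s = j40:
Numerator: 50 = 50 + j0
Denominator: (j40) + 4 = 4 + j40
|N| = √(50² + 0²) ≈ 50, ∠N ≈ 0.00°
|D| = √(4² + 40²) ≈ 40.2, ∠D ≈ 84.29°
|T| = 50 / 40.2 ≈ 1.2438
Gain = 20 log₁₀(1.2438) ≈ 1.90 dB
∠T = 0.00° − 84.29° = -84.29°

1.9 dB, -84.3°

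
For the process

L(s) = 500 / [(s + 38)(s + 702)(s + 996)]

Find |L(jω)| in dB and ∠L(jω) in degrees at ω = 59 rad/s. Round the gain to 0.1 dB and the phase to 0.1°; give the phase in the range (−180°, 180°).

-99.9 dB, -65.4°

At s = jω = j59:
pole (s+38): 38 + j59 → |·| = √(38²+59²) = √4925 ≈ 70.178, ∠ = arctan(59/38) ≈ 57.22°
pole (s+702): 702 + j59 → |·| = √(702²+59²) = √496285 ≈ 704.47, ∠ = arctan(59/702) ≈ 4.80°
pole (s+996): 996 + j59 → |·| = √(996²+59²) = √995497 ≈ 997.75, ∠ = arctan(59/996) ≈ 3.39°
|L| = 500 / 4.9327e+07 ≈ 1.0136e-05
Gain = 20 log₁₀(1.0136e-05) ≈ -99.88 dB
∠L = 0.00° − 65.41° = -65.41°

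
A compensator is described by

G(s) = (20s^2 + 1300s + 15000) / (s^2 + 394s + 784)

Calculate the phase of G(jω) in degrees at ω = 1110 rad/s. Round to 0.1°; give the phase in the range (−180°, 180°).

16.2°

Substitute s = j1110:
Numerator: 20(j1110)^2 + 1300(j1110) + 15000 = -24627000 + j1443000
Denominator: (j1110)^2 + 394(j1110) + 784 = -1231316 + j437340
|N| = √(24627000² + 1443000²) ≈ 2.4669e+07, ∠N ≈ 176.65°
|D| = √(1231316² + 437340²) ≈ 1.3067e+06, ∠D ≈ 160.45°
∠G = 176.65° − 160.45° = 16.20°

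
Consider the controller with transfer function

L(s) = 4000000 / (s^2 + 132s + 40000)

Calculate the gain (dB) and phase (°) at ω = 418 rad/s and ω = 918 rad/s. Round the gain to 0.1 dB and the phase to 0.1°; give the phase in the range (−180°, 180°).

At s = jω = j418:
quadratic: (j418)² + 132·j418 + 40000 = -134724 + j55176 → |·| ≈ 1.4558e+05, ∠ ≈ 157.73°
|L| = 4000000 / 1.4558e+05 ≈ 27.476
Gain = 20 log₁₀(27.476) ≈ 28.78 dB
∠L = 0.00° − 157.73° = -157.73°

At s = jω = j918:
quadratic: (j918)² + 132·j918 + 40000 = -802724 + j121176 → |·| ≈ 8.1182e+05, ∠ ≈ 171.42°
|L| = 4000000 / 8.1182e+05 ≈ 4.9272
Gain = 20 log₁₀(4.9272) ≈ 13.85 dB
∠L = 0.00° − 171.42° = -171.42°

ω = 418: 28.8 dB, -157.7°; ω = 918: 13.9 dB, -171.4°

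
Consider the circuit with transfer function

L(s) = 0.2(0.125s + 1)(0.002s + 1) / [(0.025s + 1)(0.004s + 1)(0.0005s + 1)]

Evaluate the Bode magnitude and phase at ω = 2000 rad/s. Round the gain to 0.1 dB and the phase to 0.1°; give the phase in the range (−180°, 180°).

At ω = 2000 rad/s:
zero (1 + j2000·0.125) = 1 + j250 → |·| ≈ 250, ∠ ≈ 89.77°
zero (1 + j2000·0.002) = 1 + j4 → |·| ≈ 4.1231, ∠ ≈ 75.96°
pole (1 + j2000·0.025) = 1 + j50 → |·| ≈ 50.01, ∠ ≈ 88.85°
pole (1 + j2000·0.004) = 1 + j8 → |·| ≈ 8.0623, ∠ ≈ 82.87°
pole (1 + j2000·0.0005) = 1 + j1 → |·| ≈ 1.4142, ∠ ≈ 45.00°
|L| = 0.2 · 250 · 4.1231 / (50.01 · 8.0623 · 1.4142) ≈ 0.36155
Gain = 20 log₁₀(0.36155) ≈ -8.84 dB
∠L = (89.77° + 75.96°) − (88.85° + 82.87° + 45.00°) = -50.99°

-8.8 dB, -51.0°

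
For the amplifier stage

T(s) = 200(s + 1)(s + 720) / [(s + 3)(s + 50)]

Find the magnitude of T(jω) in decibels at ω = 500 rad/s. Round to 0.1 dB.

At s = jω = j500:
zero (s+1): 1 + j500 → |·| = √(1²+500²) = √250001 ≈ 500, ∠ = arctan(500/1) ≈ 89.89°
zero (s+720): 720 + j500 → |·| = √(720²+500²) = √768400 ≈ 876.58, ∠ = arctan(500/720) ≈ 34.78°
pole (s+3): 3 + j500 → |·| = √(3²+500²) = √250009 ≈ 500.01, ∠ = arctan(500/3) ≈ 89.66°
pole (s+50): 50 + j500 → |·| = √(50²+500²) = √252500 ≈ 502.49, ∠ = arctan(500/50) ≈ 84.29°
|T| = 200 · 4.3829e+05 / 2.5125e+05 ≈ 348.89
Gain = 20 log₁₀(348.89) ≈ 50.85 dB

50.9 dB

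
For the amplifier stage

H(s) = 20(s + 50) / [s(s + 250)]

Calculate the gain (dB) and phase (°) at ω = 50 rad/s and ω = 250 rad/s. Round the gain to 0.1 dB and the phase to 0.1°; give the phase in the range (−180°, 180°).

At s = jω = j50:
zero (s+50): 50 + j50 → |·| = √(50²+50²) = √5000 ≈ 70.711, ∠ = arctan(50/50) ≈ 45.00°
pole (s+250): 250 + j50 → |·| = √(250²+50²) = √65000 ≈ 254.95, ∠ = arctan(50/250) ≈ 11.31°
pole at origin: |s| = 50, ∠ = 90.00° (in denominator)
|H| = 20 · 70.711 / 12748 ≈ 0.11094
Gain = 20 log₁₀(0.11094) ≈ -19.10 dB
∠H = 45.00° − 101.31° = -56.31°

At s = jω = j250:
zero (s+50): 50 + j250 → |·| = √(50²+250²) = √65000 ≈ 254.95, ∠ = arctan(250/50) ≈ 78.69°
pole (s+250): 250 + j250 → |·| = √(250²+250²) = √125000 ≈ 353.55, ∠ = arctan(250/250) ≈ 45.00°
pole at origin: |s| = 250, ∠ = 90.00° (in denominator)
|H| = 20 · 254.95 / 88388 ≈ 0.057689
Gain = 20 log₁₀(0.057689) ≈ -24.78 dB
∠H = 78.69° − 135.00° = -56.31°

ω = 50: -19.1 dB, -56.3°; ω = 250: -24.8 dB, -56.3°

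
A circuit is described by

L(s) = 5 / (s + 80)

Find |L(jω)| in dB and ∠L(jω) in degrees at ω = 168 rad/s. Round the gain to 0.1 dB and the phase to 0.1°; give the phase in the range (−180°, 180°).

-31.4 dB, -64.5°

Substitute s = j168:
Numerator: 5 = 5 + j0
Denominator: (j168) + 80 = 80 + j168
|N| = √(5² + 0²) ≈ 5, ∠N ≈ 0.00°
|D| = √(80² + 168²) ≈ 186.08, ∠D ≈ 64.54°
|L| = 5 / 186.08 ≈ 0.02687
Gain = 20 log₁₀(0.02687) ≈ -31.41 dB
∠L = 0.00° − 64.54° = -64.54°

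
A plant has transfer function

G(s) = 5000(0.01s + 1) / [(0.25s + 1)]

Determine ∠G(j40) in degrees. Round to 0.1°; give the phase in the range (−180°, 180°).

-62.5°

At ω = 40 rad/s:
zero (1 + j40·0.01) = 1 + j0.4 → |·| ≈ 1.077, ∠ ≈ 21.80°
pole (1 + j40·0.25) = 1 + j10 → |·| ≈ 10.05, ∠ ≈ 84.29°
∠G = (21.80°) − (84.29°) = -62.49°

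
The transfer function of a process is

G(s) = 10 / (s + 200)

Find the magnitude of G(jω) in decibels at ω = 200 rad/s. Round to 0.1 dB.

-29.0 dB

At s = jω = j200:
pole (s+200): 200 + j200 → |·| = √(200²+200²) = √80000 ≈ 282.84, ∠ = arctan(200/200) ≈ 45.00°
|G| = 10 / 282.84 ≈ 0.035356
Gain = 20 log₁₀(0.035356) ≈ -29.03 dB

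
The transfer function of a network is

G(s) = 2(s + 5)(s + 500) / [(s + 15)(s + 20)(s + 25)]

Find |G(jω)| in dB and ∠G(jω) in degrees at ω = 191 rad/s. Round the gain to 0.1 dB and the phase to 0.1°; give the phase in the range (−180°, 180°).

-30.8 dB, -142.7°

At s = jω = j191:
zero (s+5): 5 + j191 → |·| = √(5²+191²) = √36506 ≈ 191.07, ∠ = arctan(191/5) ≈ 88.50°
zero (s+500): 500 + j191 → |·| = √(500²+191²) = √286481 ≈ 535.24, ∠ = arctan(191/500) ≈ 20.91°
pole (s+15): 15 + j191 → |·| = √(15²+191²) = √36706 ≈ 191.59, ∠ = arctan(191/15) ≈ 85.51°
pole (s+20): 20 + j191 → |·| = √(20²+191²) = √36881 ≈ 192.04, ∠ = arctan(191/20) ≈ 84.02°
pole (s+25): 25 + j191 → |·| = √(25²+191²) = √37106 ≈ 192.63, ∠ = arctan(191/25) ≈ 82.54°
|G| = 2 · 1.0227e+05 / 7.0874e+06 ≈ 0.02886
Gain = 20 log₁₀(0.02886) ≈ -30.79 dB
∠G = 109.41° − 252.07° = -142.66°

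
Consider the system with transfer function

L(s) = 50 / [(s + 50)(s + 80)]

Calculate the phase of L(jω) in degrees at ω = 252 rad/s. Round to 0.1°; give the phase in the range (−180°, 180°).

At s = jω = j252:
pole (s+50): 50 + j252 → |·| = √(50²+252²) = √66004 ≈ 256.91, ∠ = arctan(252/50) ≈ 78.78°
pole (s+80): 80 + j252 → |·| = √(80²+252²) = √69904 ≈ 264.39, ∠ = arctan(252/80) ≈ 72.39°
∠L = 0.00° − 151.17° = -151.17°

-151.2°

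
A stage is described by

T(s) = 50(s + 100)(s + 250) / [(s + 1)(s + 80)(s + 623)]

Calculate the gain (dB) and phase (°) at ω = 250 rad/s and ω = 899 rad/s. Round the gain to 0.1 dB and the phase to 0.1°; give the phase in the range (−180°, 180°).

At s = jω = j250:
zero (s+100): 100 + j250 → |·| = √(100²+250²) = √72500 ≈ 269.26, ∠ = arctan(250/100) ≈ 68.20°
zero (s+250): 250 + j250 → |·| = √(250²+250²) = √125000 ≈ 353.55, ∠ = arctan(250/250) ≈ 45.00°
pole (s+1): 1 + j250 → |·| = √(1²+250²) = √62501 ≈ 250, ∠ = arctan(250/1) ≈ 89.77°
pole (s+80): 80 + j250 → |·| = √(80²+250²) = √68900 ≈ 262.49, ∠ = arctan(250/80) ≈ 72.26°
pole (s+623): 623 + j250 → |·| = √(623²+250²) = √450629 ≈ 671.29, ∠ = arctan(250/623) ≈ 21.86°
|T| = 50 · 95197 / 4.4052e+07 ≈ 0.10805
Gain = 20 log₁₀(0.10805) ≈ -19.33 dB
∠T = 113.20° − 183.89° = -70.69°

At s = jω = j899:
zero (s+100): 100 + j899 → |·| = √(100²+899²) = √818201 ≈ 904.54, ∠ = arctan(899/100) ≈ 83.65°
zero (s+250): 250 + j899 → |·| = √(250²+899²) = √870701 ≈ 933.11, ∠ = arctan(899/250) ≈ 74.46°
pole (s+1): 1 + j899 → |·| = √(1²+899²) = √808202 ≈ 899, ∠ = arctan(899/1) ≈ 89.94°
pole (s+80): 80 + j899 → |·| = √(80²+899²) = √814601 ≈ 902.55, ∠ = arctan(899/80) ≈ 84.91°
pole (s+623): 623 + j899 → |·| = √(623²+899²) = √1196330 ≈ 1093.8, ∠ = arctan(899/623) ≈ 55.28°
|T| = 50 · 8.4404e+05 / 8.875e+08 ≈ 0.047552
Gain = 20 log₁₀(0.047552) ≈ -26.46 dB
∠T = 158.11° − 230.13° = -72.02°

ω = 250: -19.3 dB, -70.7°; ω = 899: -26.5 dB, -72.0°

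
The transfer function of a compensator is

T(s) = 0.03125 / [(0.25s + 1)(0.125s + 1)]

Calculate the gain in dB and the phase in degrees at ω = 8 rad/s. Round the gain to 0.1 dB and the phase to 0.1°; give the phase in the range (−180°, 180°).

-40.1 dB, -108.4°

At ω = 8 rad/s:
pole (1 + j8·0.25) = 1 + j2 → |·| ≈ 2.2361, ∠ ≈ 63.43°
pole (1 + j8·0.125) = 1 + j1 → |·| ≈ 1.4142, ∠ ≈ 45.00°
|T| = 0.03125 · 1 / (2.2361 · 1.4142) ≈ 0.0098821
Gain = 20 log₁₀(0.0098821) ≈ -40.10 dB
∠T = (0°) − (63.43° + 45.00°) = -108.43°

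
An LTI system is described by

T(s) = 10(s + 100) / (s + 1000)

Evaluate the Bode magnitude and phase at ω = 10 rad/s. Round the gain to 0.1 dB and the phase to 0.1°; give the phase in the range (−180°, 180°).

At s = jω = j10:
zero (s+100): 100 + j10 → |·| = √(100²+10²) = √10100 ≈ 100.5, ∠ = arctan(10/100) ≈ 5.71°
pole (s+1000): 1000 + j10 → |·| = √(1000²+10²) = √1000100 ≈ 1000, ∠ = arctan(10/1000) ≈ 0.57°
|T| = 10 · 100.5 / 1000 ≈ 1.005
Gain = 20 log₁₀(1.005) ≈ 0.04 dB
∠T = 5.71° − 0.57° = 5.14°

0.0 dB, 5.1°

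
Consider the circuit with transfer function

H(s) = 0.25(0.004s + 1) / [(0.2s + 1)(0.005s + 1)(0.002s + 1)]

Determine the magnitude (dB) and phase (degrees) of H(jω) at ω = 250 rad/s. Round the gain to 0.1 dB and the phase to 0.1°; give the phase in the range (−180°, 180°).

At ω = 250 rad/s:
zero (1 + j250·0.004) = 1 + j1 → |·| ≈ 1.4142, ∠ ≈ 45.00°
pole (1 + j250·0.2) = 1 + j50 → |·| ≈ 50.01, ∠ ≈ 88.85°
pole (1 + j250·0.005) = 1 + j1.25 → |·| ≈ 1.6008, ∠ ≈ 51.34°
pole (1 + j250·0.002) = 1 + j0.5 → |·| ≈ 1.118, ∠ ≈ 26.57°
|H| = 0.25 · 1.4142 / (50.01 · 1.6008 · 1.118) ≈ 0.0039502
Gain = 20 log₁₀(0.0039502) ≈ -48.07 dB
∠H = (45.00°) − (88.85° + 51.34° + 26.57°) = -121.76°

-48.1 dB, -121.8°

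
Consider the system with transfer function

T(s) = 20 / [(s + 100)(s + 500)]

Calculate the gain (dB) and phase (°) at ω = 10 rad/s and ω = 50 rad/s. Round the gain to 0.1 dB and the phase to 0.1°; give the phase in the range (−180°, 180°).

At s = jω = j10:
pole (s+100): 100 + j10 → |·| = √(100²+10²) = √10100 ≈ 100.5, ∠ = arctan(10/100) ≈ 5.71°
pole (s+500): 500 + j10 → |·| = √(500²+10²) = √250100 ≈ 500.1, ∠ = arctan(10/500) ≈ 1.15°
|T| = 20 / 50260 ≈ 0.00039793
Gain = 20 log₁₀(0.00039793) ≈ -68.00 dB
∠T = 0.00° − 6.86° = -6.86°

At s = jω = j50:
pole (s+100): 100 + j50 → |·| = √(100²+50²) = √12500 ≈ 111.8, ∠ = arctan(50/100) ≈ 26.57°
pole (s+500): 500 + j50 → |·| = √(500²+50²) = √252500 ≈ 502.49, ∠ = arctan(50/500) ≈ 5.71°
|T| = 20 / 56178 ≈ 0.00035601
Gain = 20 log₁₀(0.00035601) ≈ -68.97 dB
∠T = 0.00° − 32.28° = -32.28°

ω = 10: -68.0 dB, -6.9°; ω = 50: -69.0 dB, -32.3°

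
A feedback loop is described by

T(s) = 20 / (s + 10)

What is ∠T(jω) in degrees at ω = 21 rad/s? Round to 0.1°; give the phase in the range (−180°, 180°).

-64.5°

Substitute s = j21:
Numerator: 20 = 20 + j0
Denominator: (j21) + 10 = 10 + j21
|N| = √(20² + 0²) ≈ 20, ∠N ≈ 0.00°
|D| = √(10² + 21²) ≈ 23.259, ∠D ≈ 64.54°
∠T = 0.00° − 64.54° = -64.54°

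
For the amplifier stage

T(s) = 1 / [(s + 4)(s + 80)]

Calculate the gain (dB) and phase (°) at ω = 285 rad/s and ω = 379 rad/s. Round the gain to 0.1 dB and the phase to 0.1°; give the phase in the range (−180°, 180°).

ω = 285: -98.5 dB, -163.5°; ω = 379: -103.3 dB, -167.5°

At s = jω = j285:
pole (s+4): 4 + j285 → |·| = √(4²+285²) = √81241 ≈ 285.03, ∠ = arctan(285/4) ≈ 89.20°
pole (s+80): 80 + j285 → |·| = √(80²+285²) = √87625 ≈ 296.02, ∠ = arctan(285/80) ≈ 74.32°
|T| = 1 / 84375 ≈ 1.1852e-05
Gain = 20 log₁₀(1.1852e-05) ≈ -98.52 dB
∠T = 0.00° − 163.52° = -163.52°

At s = jω = j379:
pole (s+4): 4 + j379 → |·| = √(4²+379²) = √143657 ≈ 379.02, ∠ = arctan(379/4) ≈ 89.40°
pole (s+80): 80 + j379 → |·| = √(80²+379²) = √150041 ≈ 387.35, ∠ = arctan(379/80) ≈ 78.08°
|T| = 1 / 1.4681e+05 ≈ 6.8115e-06
Gain = 20 log₁₀(6.8115e-06) ≈ -103.34 dB
∠T = 0.00° − 167.48° = -167.48°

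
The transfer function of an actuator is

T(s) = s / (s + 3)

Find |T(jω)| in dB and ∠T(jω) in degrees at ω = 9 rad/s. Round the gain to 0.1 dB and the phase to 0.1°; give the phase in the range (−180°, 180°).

At s = jω = j9:
zero at origin: s = j9 → |·| = 9, ∠ = 90.00°
pole (s+3): 3 + j9 → |·| = √(3²+9²) = √90 ≈ 9.4868, ∠ = arctan(9/3) ≈ 71.57°
|T| = 1 · 9 / 9.4868 ≈ 0.94869
Gain = 20 log₁₀(0.94869) ≈ -0.46 dB
∠T = 90.00° − 71.57° = 18.43°

-0.5 dB, 18.4°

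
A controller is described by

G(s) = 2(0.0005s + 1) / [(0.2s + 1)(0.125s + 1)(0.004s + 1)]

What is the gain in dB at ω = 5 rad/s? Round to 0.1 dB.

1.6 dB

At ω = 5 rad/s:
zero (1 + j5·0.0005) = 1 + j0.0025 → |·| ≈ 1, ∠ ≈ 0.14°
pole (1 + j5·0.2) = 1 + j1 → |·| ≈ 1.4142, ∠ ≈ 45.00°
pole (1 + j5·0.125) = 1 + j0.625 → |·| ≈ 1.1792, ∠ ≈ 32.01°
pole (1 + j5·0.004) = 1 + j0.02 → |·| ≈ 1.0002, ∠ ≈ 1.15°
|G| = 2 · 1 / (1.4142 · 1.1792 · 1.0002) ≈ 1.1991
Gain = 20 log₁₀(1.1991) ≈ 1.58 dB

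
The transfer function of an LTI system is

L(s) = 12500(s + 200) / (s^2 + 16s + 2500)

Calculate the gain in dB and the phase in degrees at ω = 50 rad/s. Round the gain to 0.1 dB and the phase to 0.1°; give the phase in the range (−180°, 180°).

70.2 dB, -76.0°

At s = jω = j50:
zero (s+200): 200 + j50 → |·| = √(200²+50²) = √42500 ≈ 206.16, ∠ = arctan(50/200) ≈ 14.04°
quadratic: (j50)² + 16·j50 + 2500 = 0 + j800 → |·| ≈ 800, ∠ ≈ 90.00°
|L| = 12500 · 206.16 / 800 ≈ 3221.2
Gain = 20 log₁₀(3221.2) ≈ 70.16 dB
∠L = 14.04° − 90.00° = -75.96°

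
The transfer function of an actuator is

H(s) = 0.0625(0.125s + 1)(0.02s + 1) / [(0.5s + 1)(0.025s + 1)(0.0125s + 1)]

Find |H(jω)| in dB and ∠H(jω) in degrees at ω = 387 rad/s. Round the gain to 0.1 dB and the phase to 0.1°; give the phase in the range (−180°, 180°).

-51.9 dB, -80.7°

At ω = 387 rad/s:
zero (1 + j387·0.125) = 1 + j48.375 → |·| ≈ 48.385, ∠ ≈ 88.82°
zero (1 + j387·0.02) = 1 + j7.74 → |·| ≈ 7.8043, ∠ ≈ 82.64°
pole (1 + j387·0.5) = 1 + j193.5 → |·| ≈ 193.5, ∠ ≈ 89.70°
pole (1 + j387·0.025) = 1 + j9.675 → |·| ≈ 9.7265, ∠ ≈ 84.10°
pole (1 + j387·0.0125) = 1 + j4.8375 → |·| ≈ 4.9398, ∠ ≈ 78.32°
|H| = 0.0625 · 48.385 · 7.8043 / (193.5 · 9.7265 · 4.9398) ≈ 0.0025385
Gain = 20 log₁₀(0.0025385) ≈ -51.91 dB
∠H = (88.82° + 82.64°) − (89.70° + 84.10° + 78.32°) = -80.66°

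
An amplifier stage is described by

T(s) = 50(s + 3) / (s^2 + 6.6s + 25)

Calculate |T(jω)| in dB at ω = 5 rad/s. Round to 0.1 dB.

At s = jω = j5:
zero (s+3): 3 + j5 → |·| = √(3²+5²) = √34 ≈ 5.831, ∠ = arctan(5/3) ≈ 59.04°
quadratic: (j5)² + 6.6·j5 + 25 = 0 + j33 → |·| ≈ 33, ∠ ≈ 90.00°
|T| = 50 · 5.831 / 33 ≈ 8.8348
Gain = 20 log₁₀(8.8348) ≈ 18.92 dB

18.9 dB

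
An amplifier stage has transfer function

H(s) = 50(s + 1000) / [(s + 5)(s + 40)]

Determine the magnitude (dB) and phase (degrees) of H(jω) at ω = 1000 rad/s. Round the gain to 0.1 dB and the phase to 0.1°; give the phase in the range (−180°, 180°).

At s = jω = j1000:
zero (s+1000): 1000 + j1000 → |·| = √(1000²+1000²) = √2000000 ≈ 1414.2, ∠ = arctan(1000/1000) ≈ 45.00°
pole (s+5): 5 + j1000 → |·| = √(5²+1000²) = √1000025 ≈ 1000, ∠ = arctan(1000/5) ≈ 89.71°
pole (s+40): 40 + j1000 → |·| = √(40²+1000²) = √1001600 ≈ 1000.8, ∠ = arctan(1000/40) ≈ 87.71°
|H| = 50 · 1414.2 / 1.0008e+06 ≈ 0.070653
Gain = 20 log₁₀(0.070653) ≈ -23.02 dB
∠H = 45.00° − 177.42° = -132.42°

-23.0 dB, -132.4°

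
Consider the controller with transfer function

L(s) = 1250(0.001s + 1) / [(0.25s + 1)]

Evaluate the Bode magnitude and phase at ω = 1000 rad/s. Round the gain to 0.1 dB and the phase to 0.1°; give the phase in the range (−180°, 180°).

At ω = 1000 rad/s:
zero (1 + j1000·0.001) = 1 + j1 → |·| ≈ 1.4142, ∠ ≈ 45.00°
pole (1 + j1000·0.25) = 1 + j250 → |·| ≈ 250, ∠ ≈ 89.77°
|L| = 1250 · 1.4142 / (250) ≈ 7.071
Gain = 20 log₁₀(7.071) ≈ 16.99 dB
∠L = (45.00°) − (89.77°) = -44.77°

17.0 dB, -44.8°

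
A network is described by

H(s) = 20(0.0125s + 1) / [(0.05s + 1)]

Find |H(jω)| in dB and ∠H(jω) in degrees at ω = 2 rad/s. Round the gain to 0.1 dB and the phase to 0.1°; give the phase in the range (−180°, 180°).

26.0 dB, -4.3°

At ω = 2 rad/s:
zero (1 + j2·0.0125) = 1 + j0.025 → |·| ≈ 1.0003, ∠ ≈ 1.43°
pole (1 + j2·0.05) = 1 + j0.1 → |·| ≈ 1.005, ∠ ≈ 5.71°
|H| = 20 · 1.0003 / (1.005) ≈ 19.906
Gain = 20 log₁₀(19.906) ≈ 25.98 dB
∠H = (1.43°) − (5.71°) = -4.28°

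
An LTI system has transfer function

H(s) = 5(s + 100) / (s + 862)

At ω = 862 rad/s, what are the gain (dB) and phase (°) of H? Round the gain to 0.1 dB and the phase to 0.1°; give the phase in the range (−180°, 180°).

At s = jω = j862:
zero (s+100): 100 + j862 → |·| = √(100²+862²) = √753044 ≈ 867.78, ∠ = arctan(862/100) ≈ 83.38°
pole (s+862): 862 + j862 → |·| = √(862²+862²) = √1486088 ≈ 1219.1, ∠ = arctan(862/862) ≈ 45.00°
|H| = 5 · 867.78 / 1219.1 ≈ 3.5591
Gain = 20 log₁₀(3.5591) ≈ 11.03 dB
∠H = 83.38° − 45.00° = 38.38°

11.0 dB, 38.4°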